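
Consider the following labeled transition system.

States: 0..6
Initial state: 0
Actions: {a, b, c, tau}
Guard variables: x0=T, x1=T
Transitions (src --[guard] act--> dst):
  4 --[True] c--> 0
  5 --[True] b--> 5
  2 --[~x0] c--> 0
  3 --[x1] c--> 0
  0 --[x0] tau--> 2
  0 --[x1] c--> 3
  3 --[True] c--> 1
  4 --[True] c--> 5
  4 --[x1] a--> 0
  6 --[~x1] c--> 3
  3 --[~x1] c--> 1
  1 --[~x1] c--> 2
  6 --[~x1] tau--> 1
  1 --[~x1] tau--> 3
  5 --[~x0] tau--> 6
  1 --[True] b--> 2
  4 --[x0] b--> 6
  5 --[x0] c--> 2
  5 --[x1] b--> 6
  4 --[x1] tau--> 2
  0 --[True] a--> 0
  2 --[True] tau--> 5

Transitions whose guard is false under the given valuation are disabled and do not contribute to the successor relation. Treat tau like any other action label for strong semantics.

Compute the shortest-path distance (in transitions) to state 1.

Answer: 2

Trace:
Layered search for 1:
  depth 0: {0}
  depth 1: {2,3}
  depth 2: {1,5}
1 enters at depth 2; path c·c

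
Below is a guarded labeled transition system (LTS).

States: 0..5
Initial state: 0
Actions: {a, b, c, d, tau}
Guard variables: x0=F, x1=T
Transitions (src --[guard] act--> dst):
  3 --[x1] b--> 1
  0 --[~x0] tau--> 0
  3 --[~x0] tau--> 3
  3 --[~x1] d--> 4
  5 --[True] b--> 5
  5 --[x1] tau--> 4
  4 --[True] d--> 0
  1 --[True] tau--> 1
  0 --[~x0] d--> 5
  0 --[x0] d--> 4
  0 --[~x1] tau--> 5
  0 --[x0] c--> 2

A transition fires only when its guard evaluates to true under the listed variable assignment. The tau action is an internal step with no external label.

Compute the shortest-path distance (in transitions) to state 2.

Answer: UNREACHABLE

Working:
Breadth-first toward 2:
  depth 0: {0}
  depth 1: {5}
  depth 2: {4}
2 never appears.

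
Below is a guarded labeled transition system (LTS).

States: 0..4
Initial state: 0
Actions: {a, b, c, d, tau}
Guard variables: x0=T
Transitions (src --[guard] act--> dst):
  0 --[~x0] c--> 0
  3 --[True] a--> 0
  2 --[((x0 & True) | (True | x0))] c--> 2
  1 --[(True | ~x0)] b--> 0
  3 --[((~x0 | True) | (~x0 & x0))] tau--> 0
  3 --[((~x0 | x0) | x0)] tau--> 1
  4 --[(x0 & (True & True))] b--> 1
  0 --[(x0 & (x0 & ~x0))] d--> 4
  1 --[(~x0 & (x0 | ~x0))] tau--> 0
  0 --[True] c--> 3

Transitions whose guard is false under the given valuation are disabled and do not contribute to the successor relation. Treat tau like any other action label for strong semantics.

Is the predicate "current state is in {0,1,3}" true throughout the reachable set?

Safe = {0,1,3}
Reachable = {0,1,3}
  0: ok
  1: ok
  3: ok

Answer: INVARIANT HOLDS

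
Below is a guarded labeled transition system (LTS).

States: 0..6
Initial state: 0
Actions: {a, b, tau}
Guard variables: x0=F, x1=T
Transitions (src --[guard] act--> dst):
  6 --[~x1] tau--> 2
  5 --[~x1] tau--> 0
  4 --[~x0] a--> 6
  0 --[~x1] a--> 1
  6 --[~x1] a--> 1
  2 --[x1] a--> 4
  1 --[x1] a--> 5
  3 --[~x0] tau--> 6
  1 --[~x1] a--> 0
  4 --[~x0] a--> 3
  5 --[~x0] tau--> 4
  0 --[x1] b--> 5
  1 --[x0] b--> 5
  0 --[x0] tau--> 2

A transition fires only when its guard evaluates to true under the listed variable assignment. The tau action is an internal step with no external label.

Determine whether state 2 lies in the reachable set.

After dropping false guards: 7 live edges.
L0 = {0}
L1 = {5}  cumulative {0,5}
L2 = {4}  cumulative {0,4,5}
L3 = {3,6}  cumulative {0,3,4,5,6}
Reach set: {0,3,4,5,6}

Answer: UNREACHABLE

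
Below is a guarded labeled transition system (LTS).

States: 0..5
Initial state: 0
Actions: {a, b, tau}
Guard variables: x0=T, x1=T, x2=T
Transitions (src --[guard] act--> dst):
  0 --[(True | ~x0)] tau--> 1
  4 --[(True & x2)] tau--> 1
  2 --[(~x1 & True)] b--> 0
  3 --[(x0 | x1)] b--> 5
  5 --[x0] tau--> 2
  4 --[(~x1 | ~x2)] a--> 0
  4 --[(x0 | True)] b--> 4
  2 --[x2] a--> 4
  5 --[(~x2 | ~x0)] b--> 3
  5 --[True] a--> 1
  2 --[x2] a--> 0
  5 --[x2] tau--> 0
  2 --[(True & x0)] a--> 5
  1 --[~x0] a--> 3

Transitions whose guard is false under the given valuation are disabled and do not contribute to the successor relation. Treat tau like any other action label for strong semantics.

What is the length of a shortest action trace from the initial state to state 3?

Breadth-first toward 3:
  depth 0: {0}
  depth 1: {1}
3 never appears.

Answer: UNREACHABLE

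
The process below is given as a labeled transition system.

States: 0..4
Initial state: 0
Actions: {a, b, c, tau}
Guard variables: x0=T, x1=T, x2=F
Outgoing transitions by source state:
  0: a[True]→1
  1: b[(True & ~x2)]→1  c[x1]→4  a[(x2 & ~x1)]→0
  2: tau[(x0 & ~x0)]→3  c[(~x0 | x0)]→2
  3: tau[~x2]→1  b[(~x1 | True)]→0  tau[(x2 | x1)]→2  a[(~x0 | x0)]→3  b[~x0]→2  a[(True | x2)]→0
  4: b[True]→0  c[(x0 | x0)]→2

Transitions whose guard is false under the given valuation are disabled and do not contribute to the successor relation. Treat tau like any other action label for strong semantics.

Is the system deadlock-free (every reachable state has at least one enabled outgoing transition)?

R = {0,1,2,4}
  0: a→1  [deg 1]
  1: b→1  c→4  [deg 2]
  2: c→2  [deg 1]
  4: b→0  c→2  [deg 2]

Answer: DEADLOCK-FREE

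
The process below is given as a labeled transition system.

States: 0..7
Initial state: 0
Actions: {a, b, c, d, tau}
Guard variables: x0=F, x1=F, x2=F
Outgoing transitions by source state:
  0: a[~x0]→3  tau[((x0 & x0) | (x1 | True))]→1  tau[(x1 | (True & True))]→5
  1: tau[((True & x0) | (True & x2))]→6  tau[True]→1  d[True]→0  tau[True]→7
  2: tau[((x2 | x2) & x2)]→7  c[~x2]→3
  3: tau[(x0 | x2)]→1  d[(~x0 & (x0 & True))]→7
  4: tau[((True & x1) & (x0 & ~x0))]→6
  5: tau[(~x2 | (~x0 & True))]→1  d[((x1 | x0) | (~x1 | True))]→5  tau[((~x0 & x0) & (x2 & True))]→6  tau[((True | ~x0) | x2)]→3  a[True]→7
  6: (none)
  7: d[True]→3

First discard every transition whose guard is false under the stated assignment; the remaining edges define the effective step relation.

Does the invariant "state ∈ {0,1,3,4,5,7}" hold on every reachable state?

Answer: INVARIANT HOLDS

Working:
Safe = {0,1,3,4,5,7}
R = {0,1,3,5,7}
  0: ✓
  1: ✓
  3: ✓
  5: ✓
  7: ✓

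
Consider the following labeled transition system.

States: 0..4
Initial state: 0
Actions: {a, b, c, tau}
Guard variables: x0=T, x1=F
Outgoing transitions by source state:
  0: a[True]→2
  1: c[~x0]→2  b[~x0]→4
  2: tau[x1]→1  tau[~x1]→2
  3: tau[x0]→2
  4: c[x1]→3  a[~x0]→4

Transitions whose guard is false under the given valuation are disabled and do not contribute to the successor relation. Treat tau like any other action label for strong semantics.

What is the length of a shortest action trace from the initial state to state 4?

Answer: UNREACHABLE

Trace:
BFS to 4:
  L0 = {0}
  L1 = {2}
4 never appears.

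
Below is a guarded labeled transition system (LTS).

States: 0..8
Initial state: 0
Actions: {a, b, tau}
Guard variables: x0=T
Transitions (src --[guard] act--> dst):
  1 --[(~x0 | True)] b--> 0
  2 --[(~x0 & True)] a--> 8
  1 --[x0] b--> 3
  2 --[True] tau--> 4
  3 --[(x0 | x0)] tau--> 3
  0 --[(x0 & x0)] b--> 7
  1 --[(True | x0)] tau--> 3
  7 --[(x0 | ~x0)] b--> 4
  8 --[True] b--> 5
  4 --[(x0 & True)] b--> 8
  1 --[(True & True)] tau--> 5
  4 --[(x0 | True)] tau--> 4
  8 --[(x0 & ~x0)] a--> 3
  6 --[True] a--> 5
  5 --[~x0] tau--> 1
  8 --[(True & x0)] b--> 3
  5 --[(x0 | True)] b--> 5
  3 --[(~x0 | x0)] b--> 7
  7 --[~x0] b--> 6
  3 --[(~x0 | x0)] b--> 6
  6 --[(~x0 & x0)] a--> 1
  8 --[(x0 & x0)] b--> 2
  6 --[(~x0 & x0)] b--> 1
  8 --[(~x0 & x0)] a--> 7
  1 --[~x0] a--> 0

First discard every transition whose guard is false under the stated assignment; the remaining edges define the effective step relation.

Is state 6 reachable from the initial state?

Answer: REACHABLE

Analysis:
After dropping false guards: 17 live edges.
depth 0: {0}
depth 1: {7}  now seen {0,7}
depth 2: {4}  now seen {0,4,7}
depth 3: {8}  now seen {0,4,7,8}
depth 4: {2,3,5}  now seen {0,2,3,4,5,7,8}
depth 5: {6}  now seen {0,2,3,4,5,6,7,8}
Reachable = {0,2,3,4,5,6,7,8}
witness 6: b·b·b·b·b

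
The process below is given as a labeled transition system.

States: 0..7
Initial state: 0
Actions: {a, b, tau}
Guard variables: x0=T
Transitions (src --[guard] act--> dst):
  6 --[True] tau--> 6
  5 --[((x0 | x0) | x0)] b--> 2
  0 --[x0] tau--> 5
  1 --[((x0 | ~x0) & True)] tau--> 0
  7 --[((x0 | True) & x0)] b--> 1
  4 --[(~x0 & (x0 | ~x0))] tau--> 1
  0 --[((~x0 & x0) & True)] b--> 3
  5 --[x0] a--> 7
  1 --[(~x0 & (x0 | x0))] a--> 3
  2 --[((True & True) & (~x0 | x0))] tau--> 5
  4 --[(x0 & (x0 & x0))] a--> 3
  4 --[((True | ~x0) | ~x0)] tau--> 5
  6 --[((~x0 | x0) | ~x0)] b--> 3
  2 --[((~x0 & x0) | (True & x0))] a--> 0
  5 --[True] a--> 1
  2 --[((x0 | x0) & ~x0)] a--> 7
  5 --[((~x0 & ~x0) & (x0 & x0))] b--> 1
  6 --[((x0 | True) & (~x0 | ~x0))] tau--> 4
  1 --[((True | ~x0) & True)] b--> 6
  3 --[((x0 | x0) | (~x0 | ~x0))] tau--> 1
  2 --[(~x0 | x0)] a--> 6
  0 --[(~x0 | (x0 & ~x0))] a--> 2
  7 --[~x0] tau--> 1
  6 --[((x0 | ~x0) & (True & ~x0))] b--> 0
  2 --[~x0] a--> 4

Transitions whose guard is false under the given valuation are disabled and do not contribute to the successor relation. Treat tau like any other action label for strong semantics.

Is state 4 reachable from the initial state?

Answer: UNREACHABLE

Working:
Guard filter leaves 15 enabled edge(s).
depth 0: {0}
depth 1: {5}  cumulative {0,5}
depth 2: {1,2,7}  cumulative {0,1,2,5,7}
depth 3: {6}  cumulative {0,1,2,5,6,7}
depth 4: {3}  cumulative {0,1,2,3,5,6,7}
Reachable = {0,1,2,3,5,6,7}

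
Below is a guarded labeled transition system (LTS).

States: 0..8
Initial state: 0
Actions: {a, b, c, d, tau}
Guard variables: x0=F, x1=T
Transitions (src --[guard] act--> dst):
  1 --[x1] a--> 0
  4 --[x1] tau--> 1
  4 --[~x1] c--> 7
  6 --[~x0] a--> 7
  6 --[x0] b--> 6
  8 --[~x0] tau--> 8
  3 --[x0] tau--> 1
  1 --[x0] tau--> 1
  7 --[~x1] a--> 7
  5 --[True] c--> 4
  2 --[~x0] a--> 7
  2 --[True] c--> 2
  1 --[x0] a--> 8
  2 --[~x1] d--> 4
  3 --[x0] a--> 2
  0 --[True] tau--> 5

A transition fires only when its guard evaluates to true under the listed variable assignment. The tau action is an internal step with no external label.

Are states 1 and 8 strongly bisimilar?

Answer: NOT BISIMILAR

Trace:
Compute ~ classes (split until stable):
  π0 = {{0,1,2,3,4,5,6,7,8}}
  π1 = {{0,4,8},{1,6},{2},{3,7},{5}}
  π2 = {{0},{1},{2},{3,7},{4},{5},{6},{8}}
Fixed point at round 3; 8 class(es).
1∈{1}, 8∈{8}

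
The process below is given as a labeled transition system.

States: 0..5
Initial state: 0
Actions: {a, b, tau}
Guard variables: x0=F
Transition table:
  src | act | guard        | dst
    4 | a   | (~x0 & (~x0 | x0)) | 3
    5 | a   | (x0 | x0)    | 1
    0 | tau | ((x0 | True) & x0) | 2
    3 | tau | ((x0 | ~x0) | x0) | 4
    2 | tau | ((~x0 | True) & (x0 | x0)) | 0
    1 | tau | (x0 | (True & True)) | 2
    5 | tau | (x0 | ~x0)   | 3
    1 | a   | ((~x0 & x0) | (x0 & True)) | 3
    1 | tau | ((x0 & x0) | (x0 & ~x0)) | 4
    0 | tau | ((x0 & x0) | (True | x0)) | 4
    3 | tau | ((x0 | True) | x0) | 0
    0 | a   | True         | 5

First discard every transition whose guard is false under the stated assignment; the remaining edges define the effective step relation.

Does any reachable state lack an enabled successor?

Answer: DEADLOCK-FREE

Trace:
Reachable = {0,3,4,5}
  0: a→5  tau→4  [2 exit(s)]
  3: tau→0  tau→4  [2 exit(s)]
  4: a→3  [1 exit(s)]
  5: tau→3  [1 exit(s)]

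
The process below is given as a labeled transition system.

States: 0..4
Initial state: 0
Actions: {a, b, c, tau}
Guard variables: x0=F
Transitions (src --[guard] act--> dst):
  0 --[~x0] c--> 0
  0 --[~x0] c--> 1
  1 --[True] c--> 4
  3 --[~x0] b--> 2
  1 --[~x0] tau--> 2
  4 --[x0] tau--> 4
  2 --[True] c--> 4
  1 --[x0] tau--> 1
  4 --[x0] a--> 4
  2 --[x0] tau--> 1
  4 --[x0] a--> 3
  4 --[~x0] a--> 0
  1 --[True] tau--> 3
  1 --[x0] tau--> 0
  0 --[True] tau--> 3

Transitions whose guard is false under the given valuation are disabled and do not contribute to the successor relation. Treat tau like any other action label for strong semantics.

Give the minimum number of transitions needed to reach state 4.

BFS to 4:
  L0 = {0}
  L1 = {1,3}
  L2 = {2,4}
4 enters at depth 2; path c·c

Answer: 2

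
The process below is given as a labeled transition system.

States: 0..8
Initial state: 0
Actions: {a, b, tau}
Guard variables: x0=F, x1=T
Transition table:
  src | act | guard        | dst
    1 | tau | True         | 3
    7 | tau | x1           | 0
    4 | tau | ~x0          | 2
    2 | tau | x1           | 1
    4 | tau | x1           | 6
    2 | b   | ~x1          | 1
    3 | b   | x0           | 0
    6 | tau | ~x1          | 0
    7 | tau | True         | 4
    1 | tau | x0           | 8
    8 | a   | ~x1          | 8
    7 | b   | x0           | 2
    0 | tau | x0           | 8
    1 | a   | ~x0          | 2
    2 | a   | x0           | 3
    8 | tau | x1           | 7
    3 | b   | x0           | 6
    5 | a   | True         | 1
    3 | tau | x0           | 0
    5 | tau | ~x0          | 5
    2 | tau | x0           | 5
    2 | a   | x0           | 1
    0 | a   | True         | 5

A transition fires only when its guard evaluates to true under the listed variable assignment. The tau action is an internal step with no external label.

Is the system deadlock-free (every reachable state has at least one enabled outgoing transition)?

Answer: DEADLOCK at state 3

Analysis:
R = {0,1,2,3,5}
  0: a→5  [1 exit(s)]
  1: a→2  tau→3  [2 exit(s)]
  2: tau→1  [1 exit(s)]
  3: ∅  [STUCK]
  5: a→1  tau→5  [2 exit(s)]
witness 3: a·a·tau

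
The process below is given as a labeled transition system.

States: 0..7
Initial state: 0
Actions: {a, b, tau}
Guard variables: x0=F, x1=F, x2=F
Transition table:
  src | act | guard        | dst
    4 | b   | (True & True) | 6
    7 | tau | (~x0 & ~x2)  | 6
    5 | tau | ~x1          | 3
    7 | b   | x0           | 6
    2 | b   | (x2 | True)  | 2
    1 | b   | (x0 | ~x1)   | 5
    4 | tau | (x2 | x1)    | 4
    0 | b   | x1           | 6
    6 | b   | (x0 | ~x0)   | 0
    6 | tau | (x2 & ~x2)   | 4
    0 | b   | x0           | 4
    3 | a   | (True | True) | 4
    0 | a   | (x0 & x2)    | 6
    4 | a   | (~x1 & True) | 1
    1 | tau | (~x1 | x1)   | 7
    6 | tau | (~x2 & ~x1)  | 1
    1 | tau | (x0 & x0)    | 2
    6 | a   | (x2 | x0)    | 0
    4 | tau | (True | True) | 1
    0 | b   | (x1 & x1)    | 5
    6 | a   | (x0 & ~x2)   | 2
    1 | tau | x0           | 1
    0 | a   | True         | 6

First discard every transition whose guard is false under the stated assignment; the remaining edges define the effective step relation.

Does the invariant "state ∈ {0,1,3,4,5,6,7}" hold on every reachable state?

Answer: INVARIANT HOLDS

Trace:
Safe = {0,1,3,4,5,6,7}
R = {0,1,3,4,5,6,7}
  0: ok
  1: ok
  3: ok
  4: ok
  5: ok
  6: ok
  7: ok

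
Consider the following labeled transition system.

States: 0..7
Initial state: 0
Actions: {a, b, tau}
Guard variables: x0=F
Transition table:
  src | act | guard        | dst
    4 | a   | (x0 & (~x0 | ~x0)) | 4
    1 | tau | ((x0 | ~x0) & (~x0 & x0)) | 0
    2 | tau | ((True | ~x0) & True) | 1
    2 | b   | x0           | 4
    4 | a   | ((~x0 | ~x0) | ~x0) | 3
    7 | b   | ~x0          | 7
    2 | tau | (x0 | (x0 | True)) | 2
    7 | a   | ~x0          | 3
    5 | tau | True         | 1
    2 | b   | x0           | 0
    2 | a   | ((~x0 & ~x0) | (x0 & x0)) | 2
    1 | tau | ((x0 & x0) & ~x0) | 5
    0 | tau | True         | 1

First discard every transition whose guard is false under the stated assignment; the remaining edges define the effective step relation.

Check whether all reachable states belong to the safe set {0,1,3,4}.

Allowed set {0,1,3,4}
Reach set: {0,1}
  0: safe
  1: safe

Answer: INVARIANT HOLDS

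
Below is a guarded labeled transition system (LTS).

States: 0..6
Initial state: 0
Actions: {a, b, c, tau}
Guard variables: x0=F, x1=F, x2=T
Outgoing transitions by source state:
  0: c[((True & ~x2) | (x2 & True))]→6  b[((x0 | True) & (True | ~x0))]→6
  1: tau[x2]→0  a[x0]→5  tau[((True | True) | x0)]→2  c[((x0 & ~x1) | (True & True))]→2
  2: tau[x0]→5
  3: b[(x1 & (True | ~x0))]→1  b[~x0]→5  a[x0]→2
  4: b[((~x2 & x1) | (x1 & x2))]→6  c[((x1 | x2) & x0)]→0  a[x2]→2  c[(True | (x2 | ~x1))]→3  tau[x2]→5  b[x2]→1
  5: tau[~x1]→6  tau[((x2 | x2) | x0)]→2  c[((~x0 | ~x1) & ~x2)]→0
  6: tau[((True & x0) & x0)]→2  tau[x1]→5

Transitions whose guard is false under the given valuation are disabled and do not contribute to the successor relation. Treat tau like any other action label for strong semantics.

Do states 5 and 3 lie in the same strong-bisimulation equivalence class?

Bisimulation quotient by refinement:
  π0 = {{0,1,2,3,4,5,6}}
  π1 = {{0},{1},{2,6},{3},{4},{5}}
stable after 2 split(s): 6 block(s)
class of 5: {5}; class of 3: {3}

Answer: NOT BISIMILAR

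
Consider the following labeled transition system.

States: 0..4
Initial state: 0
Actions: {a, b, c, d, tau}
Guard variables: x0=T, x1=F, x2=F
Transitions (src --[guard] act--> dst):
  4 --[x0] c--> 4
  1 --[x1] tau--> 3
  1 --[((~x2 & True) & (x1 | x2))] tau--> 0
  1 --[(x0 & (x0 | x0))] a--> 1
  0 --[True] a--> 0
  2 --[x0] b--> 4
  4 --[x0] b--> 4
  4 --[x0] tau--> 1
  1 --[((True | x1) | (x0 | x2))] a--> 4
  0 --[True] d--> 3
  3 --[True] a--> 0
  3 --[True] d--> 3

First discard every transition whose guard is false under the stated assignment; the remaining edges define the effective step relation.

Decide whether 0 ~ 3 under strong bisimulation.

Answer: BISIMILAR

Working:
Bisimulation quotient by refinement:
  π0 = {{0,1,2,3,4}}
  π1 = {{0,3},{1},{2},{4}}
4 equivalence class(es) (converged in 2)
class of 0: {0,3}; class of 3: {0,3}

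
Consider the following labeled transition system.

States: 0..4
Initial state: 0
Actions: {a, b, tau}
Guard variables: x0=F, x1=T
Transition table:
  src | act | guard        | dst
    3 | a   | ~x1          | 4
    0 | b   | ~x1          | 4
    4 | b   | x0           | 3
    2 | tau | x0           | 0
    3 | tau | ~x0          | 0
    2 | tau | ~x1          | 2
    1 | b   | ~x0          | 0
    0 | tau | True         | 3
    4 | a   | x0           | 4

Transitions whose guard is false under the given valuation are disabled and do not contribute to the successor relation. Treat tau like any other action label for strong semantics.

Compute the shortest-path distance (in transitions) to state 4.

Layered search for 4:
  Layer 0: {0}
  Layer 1: {3}
4 never appears.

Answer: UNREACHABLE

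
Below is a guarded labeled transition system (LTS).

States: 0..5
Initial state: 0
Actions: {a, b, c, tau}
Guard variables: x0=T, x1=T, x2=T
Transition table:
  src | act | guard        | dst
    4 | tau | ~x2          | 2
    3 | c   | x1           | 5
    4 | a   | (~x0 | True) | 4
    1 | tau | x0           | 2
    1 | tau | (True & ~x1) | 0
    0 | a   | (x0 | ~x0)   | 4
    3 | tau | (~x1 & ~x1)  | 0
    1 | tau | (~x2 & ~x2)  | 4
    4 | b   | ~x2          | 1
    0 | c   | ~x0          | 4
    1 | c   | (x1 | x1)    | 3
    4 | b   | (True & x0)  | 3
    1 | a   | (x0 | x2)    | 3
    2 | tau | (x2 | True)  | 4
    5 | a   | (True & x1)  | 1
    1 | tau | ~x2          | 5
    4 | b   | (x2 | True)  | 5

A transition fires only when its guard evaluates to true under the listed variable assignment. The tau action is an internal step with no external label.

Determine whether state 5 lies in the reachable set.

Answer: REACHABLE

Trace:
10 transition(s) survive guard evaluation.
Layer 0: {0}
Layer 1: {4}  now seen {0,4}
Layer 2: {3,5}  now seen {0,3,4,5}
Layer 3: {1}  now seen {0,1,3,4,5}
Layer 4: {2}  now seen {0,1,2,3,4,5}
Reach set: {0,1,2,3,4,5}
trace reaching 5: a·b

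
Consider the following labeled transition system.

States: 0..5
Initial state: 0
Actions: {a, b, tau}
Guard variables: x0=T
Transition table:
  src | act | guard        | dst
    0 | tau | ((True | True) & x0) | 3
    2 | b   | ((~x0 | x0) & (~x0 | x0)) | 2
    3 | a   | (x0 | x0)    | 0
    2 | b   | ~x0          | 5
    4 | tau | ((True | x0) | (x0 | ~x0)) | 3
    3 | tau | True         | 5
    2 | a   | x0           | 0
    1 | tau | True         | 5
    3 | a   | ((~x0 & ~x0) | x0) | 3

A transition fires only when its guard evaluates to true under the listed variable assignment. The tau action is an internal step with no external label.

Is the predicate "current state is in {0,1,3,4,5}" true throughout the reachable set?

Allowed set {0,1,3,4,5}
R = {0,3,5}
  0: safe
  3: safe
  5: safe

Answer: INVARIANT HOLDS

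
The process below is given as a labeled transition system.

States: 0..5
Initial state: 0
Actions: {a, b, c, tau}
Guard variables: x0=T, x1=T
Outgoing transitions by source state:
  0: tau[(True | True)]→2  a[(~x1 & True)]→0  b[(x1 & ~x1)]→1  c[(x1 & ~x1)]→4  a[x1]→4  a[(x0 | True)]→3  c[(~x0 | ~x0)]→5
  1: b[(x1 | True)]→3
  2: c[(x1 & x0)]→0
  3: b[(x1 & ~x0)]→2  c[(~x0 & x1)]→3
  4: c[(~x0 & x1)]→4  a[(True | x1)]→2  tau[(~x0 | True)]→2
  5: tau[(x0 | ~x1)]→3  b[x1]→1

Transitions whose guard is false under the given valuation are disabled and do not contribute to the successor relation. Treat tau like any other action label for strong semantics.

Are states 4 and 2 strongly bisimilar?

Bisimulation quotient by refinement:
  π0 = {{0,1,2,3,4,5}}
  π1 = {{0,4},{1},{2},{3},{5}}
  π2 = {{0},{1},{2},{3},{4},{5}}
stable after 3 split(s): 6 block(s)
4∈{4}, 2∈{2}

Answer: NOT BISIMILAR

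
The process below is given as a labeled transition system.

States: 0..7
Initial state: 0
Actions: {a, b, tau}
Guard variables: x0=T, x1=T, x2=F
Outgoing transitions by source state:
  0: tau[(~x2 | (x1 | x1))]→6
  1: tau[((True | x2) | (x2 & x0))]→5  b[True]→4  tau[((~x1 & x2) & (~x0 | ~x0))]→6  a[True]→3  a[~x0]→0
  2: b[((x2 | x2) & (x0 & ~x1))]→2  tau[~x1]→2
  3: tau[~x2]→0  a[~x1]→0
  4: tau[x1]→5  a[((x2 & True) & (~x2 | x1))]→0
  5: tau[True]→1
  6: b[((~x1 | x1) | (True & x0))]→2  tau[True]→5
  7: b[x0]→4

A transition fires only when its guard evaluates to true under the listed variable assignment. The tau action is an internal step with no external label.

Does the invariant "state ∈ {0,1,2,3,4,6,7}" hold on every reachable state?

Answer: INVARIANT VIOLATED at state 5

Working:
Inv-set: {0,1,2,3,4,6,7}
Reachable = {0,1,2,3,4,5,6}
  0: safe
  1: safe
  2: safe
  3: safe
  4: safe
  5: ✗ unsafe
  6: safe
counterexample path to 5: tau·tau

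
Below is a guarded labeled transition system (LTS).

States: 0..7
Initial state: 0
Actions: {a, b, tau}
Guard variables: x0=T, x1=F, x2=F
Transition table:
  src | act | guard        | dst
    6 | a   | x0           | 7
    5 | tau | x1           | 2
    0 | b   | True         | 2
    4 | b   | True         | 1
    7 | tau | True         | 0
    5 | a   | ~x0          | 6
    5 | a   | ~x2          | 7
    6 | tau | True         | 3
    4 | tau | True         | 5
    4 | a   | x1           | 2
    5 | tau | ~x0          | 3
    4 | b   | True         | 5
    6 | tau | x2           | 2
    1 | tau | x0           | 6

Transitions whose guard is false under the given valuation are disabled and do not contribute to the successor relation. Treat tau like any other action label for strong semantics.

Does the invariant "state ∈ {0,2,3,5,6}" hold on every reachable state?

Safe = {0,2,3,5,6}
Reachable = {0,2}
  0: safe
  2: safe

Answer: INVARIANT HOLDS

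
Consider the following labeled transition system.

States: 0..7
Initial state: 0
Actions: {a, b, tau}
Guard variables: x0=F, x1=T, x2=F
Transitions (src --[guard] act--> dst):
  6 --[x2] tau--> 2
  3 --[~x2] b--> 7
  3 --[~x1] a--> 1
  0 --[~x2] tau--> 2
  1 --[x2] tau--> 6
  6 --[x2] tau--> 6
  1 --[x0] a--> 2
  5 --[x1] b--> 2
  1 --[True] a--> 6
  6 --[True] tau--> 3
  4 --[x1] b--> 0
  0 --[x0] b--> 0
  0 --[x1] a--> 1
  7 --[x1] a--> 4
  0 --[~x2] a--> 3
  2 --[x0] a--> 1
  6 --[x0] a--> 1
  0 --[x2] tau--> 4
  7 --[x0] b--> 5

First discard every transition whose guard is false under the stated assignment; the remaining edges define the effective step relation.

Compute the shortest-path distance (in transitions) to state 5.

Answer: UNREACHABLE

Trace:
Layered search for 5:
  Layer 0: {0}
  Layer 1: {1,2,3}
  Layer 2: {6,7}
  Layer 3: {4}
5 never appears.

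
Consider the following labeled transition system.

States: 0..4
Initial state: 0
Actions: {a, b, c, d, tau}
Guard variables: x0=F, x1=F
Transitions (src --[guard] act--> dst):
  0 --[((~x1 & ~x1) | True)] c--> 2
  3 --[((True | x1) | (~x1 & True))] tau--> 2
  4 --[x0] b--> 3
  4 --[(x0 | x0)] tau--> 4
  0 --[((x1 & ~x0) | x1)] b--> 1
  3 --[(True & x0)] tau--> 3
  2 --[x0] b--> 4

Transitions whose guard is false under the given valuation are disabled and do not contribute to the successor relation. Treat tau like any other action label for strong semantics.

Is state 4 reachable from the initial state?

Guard filter leaves 2 enabled edge(s).
Layer 0: {0}
Layer 1: {2}  total {0,2}
Reach set: {0,2}

Answer: UNREACHABLE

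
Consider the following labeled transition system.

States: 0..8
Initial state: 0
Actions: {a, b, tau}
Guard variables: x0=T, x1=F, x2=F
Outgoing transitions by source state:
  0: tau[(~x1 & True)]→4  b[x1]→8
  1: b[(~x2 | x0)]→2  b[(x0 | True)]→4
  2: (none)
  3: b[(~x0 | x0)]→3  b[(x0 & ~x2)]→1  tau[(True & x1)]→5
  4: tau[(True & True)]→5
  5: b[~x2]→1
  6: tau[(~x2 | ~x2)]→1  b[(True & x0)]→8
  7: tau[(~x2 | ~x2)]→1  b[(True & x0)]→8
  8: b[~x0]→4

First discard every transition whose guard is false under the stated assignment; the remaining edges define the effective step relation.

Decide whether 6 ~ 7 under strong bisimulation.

Compute ~ classes (split until stable):
  P[0] = {{0,1,2,3,4,5,6,7,8}}
  P[1] = {{0,4},{1,3,5},{2,8},{6,7}}
  P[2] = {{0},{1},{2,8},{3,5},{4},{6,7}}
  P[3] = {{0},{1},{2,8},{3},{4},{5},{6,7}}
7 equivalence class(es) (converged in 4)
class of 6: {6,7}; class of 7: {6,7}

Answer: BISIMILAR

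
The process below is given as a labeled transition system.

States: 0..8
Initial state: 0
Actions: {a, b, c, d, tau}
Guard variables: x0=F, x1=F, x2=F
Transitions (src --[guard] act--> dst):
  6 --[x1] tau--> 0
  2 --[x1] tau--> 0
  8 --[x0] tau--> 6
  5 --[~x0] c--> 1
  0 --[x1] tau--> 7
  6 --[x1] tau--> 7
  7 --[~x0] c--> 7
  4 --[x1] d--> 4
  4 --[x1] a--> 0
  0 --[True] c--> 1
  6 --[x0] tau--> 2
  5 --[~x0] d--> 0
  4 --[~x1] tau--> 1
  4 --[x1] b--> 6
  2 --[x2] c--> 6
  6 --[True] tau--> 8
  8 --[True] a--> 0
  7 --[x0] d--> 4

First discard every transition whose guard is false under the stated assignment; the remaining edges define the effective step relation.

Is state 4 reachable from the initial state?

Guard filter leaves 7 enabled edge(s).
Layer 0: {0}
Layer 1: {1}  total {0,1}
R = {0,1}

Answer: UNREACHABLE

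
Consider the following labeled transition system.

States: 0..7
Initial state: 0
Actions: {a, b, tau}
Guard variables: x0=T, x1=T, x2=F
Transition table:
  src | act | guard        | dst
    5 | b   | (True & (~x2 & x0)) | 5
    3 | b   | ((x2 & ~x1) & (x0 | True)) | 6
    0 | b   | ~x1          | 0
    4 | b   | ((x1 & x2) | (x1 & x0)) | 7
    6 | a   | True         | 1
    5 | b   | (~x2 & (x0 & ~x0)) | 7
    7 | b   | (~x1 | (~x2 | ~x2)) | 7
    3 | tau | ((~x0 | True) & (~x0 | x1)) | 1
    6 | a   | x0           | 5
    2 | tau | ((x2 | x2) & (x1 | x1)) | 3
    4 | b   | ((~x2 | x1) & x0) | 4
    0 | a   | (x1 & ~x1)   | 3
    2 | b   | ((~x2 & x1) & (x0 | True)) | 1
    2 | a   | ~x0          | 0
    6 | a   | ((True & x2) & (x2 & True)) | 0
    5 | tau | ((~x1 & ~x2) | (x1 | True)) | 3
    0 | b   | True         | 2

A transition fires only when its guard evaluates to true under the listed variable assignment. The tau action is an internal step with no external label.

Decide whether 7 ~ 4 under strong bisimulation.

Answer: BISIMILAR

Trace:
Refine partition for ~:
  π0 = {{0,1,2,3,4,5,6,7}}
  π1 = {{0,2,4,7},{1},{3},{5},{6}}
  π2 = {{0,4,7},{1},{2},{3},{5},{6}}
  π3 = {{0},{1},{2},{3},{4,7},{5},{6}}
7 equivalence class(es) (converged in 4)
7∈{4,7}, 4∈{4,7}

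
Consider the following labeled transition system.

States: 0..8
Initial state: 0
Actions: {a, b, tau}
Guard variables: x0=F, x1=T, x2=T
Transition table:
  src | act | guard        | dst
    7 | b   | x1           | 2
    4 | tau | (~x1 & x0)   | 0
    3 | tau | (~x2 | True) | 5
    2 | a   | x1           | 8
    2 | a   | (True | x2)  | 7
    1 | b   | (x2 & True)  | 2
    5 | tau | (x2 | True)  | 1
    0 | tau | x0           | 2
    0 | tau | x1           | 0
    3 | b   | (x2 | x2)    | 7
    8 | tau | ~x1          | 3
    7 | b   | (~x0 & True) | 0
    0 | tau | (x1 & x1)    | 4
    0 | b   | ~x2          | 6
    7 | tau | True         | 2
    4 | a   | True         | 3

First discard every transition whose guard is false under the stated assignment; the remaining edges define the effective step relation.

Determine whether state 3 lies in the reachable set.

Guard filter leaves 12 enabled edge(s).
Layer 0: {0}
Layer 1: {4}  now seen {0,4}
Layer 2: {3}  now seen {0,3,4}
Layer 3: {5,7}  now seen {0,3,4,5,7}
Layer 4: {1,2}  now seen {0,1,2,3,4,5,7}
Layer 5: {8}  now seen {0,1,2,3,4,5,7,8}
Reachable = {0,1,2,3,4,5,7,8}
trace reaching 3: tau·a

Answer: REACHABLE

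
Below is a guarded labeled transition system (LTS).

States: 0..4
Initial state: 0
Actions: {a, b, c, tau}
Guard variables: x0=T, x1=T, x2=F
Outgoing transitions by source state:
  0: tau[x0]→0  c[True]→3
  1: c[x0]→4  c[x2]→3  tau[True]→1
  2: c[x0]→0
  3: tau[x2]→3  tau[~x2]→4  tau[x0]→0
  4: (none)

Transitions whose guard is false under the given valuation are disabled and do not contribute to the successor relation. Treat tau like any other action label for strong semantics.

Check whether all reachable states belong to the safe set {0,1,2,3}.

Safe = {0,1,2,3}
Reachable = {0,3,4}
  0: safe
  3: safe
  4: outside
reach 4 via c·tau — violates

Answer: INVARIANT VIOLATED at state 4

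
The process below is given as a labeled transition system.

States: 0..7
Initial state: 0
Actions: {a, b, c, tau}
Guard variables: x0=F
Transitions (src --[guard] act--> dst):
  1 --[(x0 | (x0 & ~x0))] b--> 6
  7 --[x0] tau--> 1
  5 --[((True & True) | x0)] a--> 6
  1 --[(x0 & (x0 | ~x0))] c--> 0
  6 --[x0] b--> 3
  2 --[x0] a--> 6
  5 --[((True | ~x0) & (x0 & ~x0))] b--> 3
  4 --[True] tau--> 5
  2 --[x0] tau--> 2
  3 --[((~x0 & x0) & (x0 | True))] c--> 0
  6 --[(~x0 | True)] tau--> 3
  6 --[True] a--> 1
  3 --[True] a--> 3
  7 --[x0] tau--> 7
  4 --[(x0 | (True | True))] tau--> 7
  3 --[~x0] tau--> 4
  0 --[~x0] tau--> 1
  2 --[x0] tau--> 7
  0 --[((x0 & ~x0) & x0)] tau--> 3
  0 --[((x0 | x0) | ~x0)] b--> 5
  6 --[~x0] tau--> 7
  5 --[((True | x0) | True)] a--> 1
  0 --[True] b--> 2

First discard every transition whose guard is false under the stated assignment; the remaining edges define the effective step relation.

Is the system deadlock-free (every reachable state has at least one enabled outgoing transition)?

R = {0,1,2,3,4,5,6,7}
  0: b→2  b→5  tau→1  [deg 3]
  1: ∅  [no exit]
  2: ∅  [no exit]
  3: a→3  tau→4  [deg 2]
  4: tau→5  tau→7  [deg 2]
  5: a→1  a→6  [deg 2]
  6: a→1  tau→3  tau→7  [deg 3]
  7: ∅  [no exit]
witness 1: tau

Answer: DEADLOCK at state 1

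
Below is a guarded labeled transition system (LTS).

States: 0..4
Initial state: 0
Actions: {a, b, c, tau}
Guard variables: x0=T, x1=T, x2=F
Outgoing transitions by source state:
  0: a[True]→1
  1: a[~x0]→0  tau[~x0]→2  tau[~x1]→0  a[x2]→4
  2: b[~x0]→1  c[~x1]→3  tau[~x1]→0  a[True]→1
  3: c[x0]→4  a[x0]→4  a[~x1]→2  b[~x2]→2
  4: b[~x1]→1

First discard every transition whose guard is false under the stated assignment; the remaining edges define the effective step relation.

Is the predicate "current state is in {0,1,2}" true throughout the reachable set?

Allowed set {0,1,2}
Reach set: {0,1}
  0: ok
  1: ok

Answer: INVARIANT HOLDS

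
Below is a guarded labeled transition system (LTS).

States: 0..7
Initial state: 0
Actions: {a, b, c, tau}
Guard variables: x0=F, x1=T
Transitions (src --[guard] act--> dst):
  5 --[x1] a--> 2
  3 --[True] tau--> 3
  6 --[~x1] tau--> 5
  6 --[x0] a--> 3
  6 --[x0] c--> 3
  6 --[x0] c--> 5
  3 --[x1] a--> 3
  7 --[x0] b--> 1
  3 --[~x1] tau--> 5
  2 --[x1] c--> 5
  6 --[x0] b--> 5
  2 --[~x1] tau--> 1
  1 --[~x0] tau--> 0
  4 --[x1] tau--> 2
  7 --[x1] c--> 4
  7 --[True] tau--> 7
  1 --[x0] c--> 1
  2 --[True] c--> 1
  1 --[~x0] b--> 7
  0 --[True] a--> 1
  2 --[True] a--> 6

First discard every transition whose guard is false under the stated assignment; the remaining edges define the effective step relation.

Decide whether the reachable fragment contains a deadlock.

Answer: DEADLOCK at state 6

Working:
R = {0,1,2,4,5,6,7}
  0: a→1  [1 exit(s)]
  1: b→7  tau→0  [2 exit(s)]
  2: a→6  c→1  c→5  [3 exit(s)]
  4: tau→2  [1 exit(s)]
  5: a→2  [1 exit(s)]
  6: ∅  [no exit]
  7: c→4  tau→7  [2 exit(s)]
trace reaching 6: a·b·c·tau·a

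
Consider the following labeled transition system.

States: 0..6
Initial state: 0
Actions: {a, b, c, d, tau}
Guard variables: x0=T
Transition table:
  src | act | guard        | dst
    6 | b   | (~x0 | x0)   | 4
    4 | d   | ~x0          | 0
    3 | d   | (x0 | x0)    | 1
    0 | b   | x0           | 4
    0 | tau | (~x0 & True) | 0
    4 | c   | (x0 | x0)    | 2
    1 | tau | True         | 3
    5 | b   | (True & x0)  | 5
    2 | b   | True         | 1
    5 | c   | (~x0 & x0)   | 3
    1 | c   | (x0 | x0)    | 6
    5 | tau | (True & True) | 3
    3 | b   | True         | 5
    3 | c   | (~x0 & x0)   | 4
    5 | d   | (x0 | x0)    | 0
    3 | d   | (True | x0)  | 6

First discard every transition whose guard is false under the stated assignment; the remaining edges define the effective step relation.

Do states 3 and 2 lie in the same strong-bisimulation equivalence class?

Answer: NOT BISIMILAR

Analysis:
Bisimulation quotient by refinement:
  round 0: {{0,1,2,3,4,5,6}}
  round 1: {{0,2,6},{1},{3},{4},{5}}
  round 2: {{0,6},{1},{2},{3},{4},{5}}
Fixed point at round 3; 6 class(es).
3∈{3}, 2∈{2}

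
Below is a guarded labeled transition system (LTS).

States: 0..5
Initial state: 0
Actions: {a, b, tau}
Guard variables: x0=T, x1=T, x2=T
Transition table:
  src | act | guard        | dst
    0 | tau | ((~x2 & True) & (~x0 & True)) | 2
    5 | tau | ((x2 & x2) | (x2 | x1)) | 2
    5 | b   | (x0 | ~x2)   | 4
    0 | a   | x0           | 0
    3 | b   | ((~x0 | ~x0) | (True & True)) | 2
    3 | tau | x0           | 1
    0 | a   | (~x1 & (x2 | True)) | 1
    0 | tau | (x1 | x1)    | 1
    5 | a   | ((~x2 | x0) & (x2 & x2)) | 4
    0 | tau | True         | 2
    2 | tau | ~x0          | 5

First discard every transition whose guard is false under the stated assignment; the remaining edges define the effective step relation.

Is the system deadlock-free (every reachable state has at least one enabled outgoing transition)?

Answer: DEADLOCK at state 1

Analysis:
R = {0,1,2}
  0: a→0  tau→1  tau→2  [deg 3]
  1: ∅  [STUCK]
  2: ∅  [STUCK]
trace reaching 1: tau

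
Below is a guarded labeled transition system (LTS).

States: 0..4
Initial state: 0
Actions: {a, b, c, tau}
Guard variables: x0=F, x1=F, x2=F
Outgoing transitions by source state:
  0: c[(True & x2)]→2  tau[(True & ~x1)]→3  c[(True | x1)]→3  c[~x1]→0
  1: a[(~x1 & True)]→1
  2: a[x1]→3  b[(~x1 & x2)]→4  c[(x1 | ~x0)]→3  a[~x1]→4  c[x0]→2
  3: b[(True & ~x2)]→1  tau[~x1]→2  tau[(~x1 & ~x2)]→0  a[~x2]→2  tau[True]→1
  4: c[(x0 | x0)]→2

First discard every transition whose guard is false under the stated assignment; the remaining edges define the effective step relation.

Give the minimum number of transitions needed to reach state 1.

Answer: 2

Trace:
Layered search for 1:
  Layer 0: {0}
  Layer 1: {3}
  Layer 2: {1,2}
depth(1)=2, e.g. c·b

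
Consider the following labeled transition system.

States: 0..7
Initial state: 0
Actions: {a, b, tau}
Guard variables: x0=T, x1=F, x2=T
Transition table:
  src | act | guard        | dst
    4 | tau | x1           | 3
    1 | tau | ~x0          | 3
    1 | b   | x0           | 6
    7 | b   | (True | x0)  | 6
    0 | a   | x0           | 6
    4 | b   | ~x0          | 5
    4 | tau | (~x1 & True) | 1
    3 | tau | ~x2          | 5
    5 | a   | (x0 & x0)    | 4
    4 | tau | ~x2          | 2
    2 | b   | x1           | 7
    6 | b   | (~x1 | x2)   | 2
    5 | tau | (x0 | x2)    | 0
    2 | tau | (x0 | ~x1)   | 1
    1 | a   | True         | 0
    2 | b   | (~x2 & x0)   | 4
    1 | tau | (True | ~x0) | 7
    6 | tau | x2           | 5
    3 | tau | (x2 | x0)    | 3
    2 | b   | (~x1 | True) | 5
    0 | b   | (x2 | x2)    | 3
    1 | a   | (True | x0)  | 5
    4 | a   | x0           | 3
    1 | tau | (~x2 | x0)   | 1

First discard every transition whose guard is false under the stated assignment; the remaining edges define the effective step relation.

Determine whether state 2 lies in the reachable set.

After dropping false guards: 17 live edges.
depth 0: {0}
depth 1: {3,6}  total {0,3,6}
depth 2: {2,5}  total {0,2,3,5,6}
depth 3: {1,4}  total {0,1,2,3,4,5,6}
depth 4: {7}  total {0,1,2,3,4,5,6,7}
Reach set: {0,1,2,3,4,5,6,7}
witness 2: a·b

Answer: REACHABLE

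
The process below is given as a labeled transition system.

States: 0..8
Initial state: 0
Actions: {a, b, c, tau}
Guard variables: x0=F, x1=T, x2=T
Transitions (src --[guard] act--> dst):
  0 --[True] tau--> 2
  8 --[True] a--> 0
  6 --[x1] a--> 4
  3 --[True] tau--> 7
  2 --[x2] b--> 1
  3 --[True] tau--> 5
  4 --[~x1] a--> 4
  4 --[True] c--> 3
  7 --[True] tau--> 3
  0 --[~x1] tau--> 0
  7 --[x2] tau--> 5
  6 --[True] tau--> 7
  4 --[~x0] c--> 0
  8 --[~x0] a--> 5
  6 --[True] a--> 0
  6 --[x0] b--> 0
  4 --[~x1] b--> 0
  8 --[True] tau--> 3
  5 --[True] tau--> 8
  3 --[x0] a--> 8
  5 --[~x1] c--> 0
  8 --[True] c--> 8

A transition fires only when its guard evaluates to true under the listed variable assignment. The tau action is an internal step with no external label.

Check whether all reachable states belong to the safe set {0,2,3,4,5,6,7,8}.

Allowed set {0,2,3,4,5,6,7,8}
R = {0,1,2}
  0: safe
  1: VIOLATES
  2: safe
counterexample path to 1: tau·b

Answer: INVARIANT VIOLATED at state 1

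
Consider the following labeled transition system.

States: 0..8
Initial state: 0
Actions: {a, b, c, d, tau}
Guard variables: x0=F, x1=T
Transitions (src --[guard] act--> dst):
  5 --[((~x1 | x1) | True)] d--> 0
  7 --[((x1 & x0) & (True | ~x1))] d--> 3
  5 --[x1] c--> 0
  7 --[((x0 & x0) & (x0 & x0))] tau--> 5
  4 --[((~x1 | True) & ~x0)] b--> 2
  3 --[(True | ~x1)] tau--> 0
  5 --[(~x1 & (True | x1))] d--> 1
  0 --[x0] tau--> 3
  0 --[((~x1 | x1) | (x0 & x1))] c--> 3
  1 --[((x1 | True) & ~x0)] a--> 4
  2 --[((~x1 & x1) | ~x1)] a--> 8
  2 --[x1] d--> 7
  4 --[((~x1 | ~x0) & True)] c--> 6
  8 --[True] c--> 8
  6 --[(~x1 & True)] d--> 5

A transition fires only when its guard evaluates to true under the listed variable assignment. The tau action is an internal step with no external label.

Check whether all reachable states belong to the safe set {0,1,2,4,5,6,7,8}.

Allowed set {0,1,2,4,5,6,7,8}
R = {0,3}
  0: ok
  3: VIOLATES
reach 3 via c — violates

Answer: INVARIANT VIOLATED at state 3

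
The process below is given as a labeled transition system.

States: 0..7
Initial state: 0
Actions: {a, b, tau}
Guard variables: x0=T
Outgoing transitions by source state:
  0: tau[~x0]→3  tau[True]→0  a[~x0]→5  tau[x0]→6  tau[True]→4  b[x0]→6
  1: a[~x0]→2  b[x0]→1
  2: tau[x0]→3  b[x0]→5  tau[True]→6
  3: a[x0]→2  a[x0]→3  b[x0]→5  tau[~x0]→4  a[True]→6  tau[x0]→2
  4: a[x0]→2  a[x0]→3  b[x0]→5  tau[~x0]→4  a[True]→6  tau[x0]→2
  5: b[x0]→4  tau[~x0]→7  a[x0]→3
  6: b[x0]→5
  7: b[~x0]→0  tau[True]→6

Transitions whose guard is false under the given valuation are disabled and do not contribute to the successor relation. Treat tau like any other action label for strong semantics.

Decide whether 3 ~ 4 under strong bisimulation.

Answer: BISIMILAR

Trace:
Compute ~ classes (split until stable):
  round 0: {{0,1,2,3,4,5,6,7}}
  round 1: {{0,2},{1,6},{3,4},{5},{7}}
  round 2: {{0},{1},{2},{3,4},{5},{6},{7}}
Fixed point at round 3; 7 class(es).
3∈{3,4}, 4∈{3,4}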